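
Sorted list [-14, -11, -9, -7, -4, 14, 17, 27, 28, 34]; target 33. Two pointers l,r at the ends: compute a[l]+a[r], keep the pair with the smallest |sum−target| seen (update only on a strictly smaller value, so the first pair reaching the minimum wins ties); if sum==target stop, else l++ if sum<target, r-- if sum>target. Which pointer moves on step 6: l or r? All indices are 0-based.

r

[0,9] -14+34=20 d=13 * → l++
[1,9] -11+34=23 d=10 * → l++
[2,9] -9+34=25 d=8 * → l++
[3,9] -7+34=27 d=6 * → l++
[4,9] -4+34=30 d=3 * → l++
[5,9] 14+34=48 d=15 → r--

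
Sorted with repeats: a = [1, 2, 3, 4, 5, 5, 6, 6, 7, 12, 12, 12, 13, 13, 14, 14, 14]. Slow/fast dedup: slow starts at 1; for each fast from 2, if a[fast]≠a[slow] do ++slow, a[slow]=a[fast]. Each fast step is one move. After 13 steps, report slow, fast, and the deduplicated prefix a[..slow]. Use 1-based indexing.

slow=1 fast=2: a[fast]=2≠a[slow]=1 write a[2]=2, slow++,fast++
slow=2 fast=3: a[fast]=3≠a[slow]=2 write a[3]=3, slow++,fast++
slow=3 fast=4: a[fast]=4≠a[slow]=3 write a[4]=4, slow++,fast++
slow=4 fast=5: a[fast]=5≠a[slow]=4 write a[5]=5, slow++,fast++
slow=5 fast=6: a[fast]=5=a[slow] dup, fast++
slow=5 fast=7: a[fast]=6≠a[slow]=5 write a[6]=6, slow++,fast++
slow=6 fast=8: a[fast]=6=a[slow] dup, fast++
slow=6 fast=9: a[fast]=7≠a[slow]=6 write a[7]=7, slow++,fast++
slow=7 fast=10: a[fast]=12≠a[slow]=7 write a[8]=12, slow++,fast++
slow=8 fast=11: a[fast]=12=a[slow] dup, fast++
slow=8 fast=12: a[fast]=12=a[slow] dup, fast++
slow=8 fast=13: a[fast]=13≠a[slow]=12 write a[9]=13, slow++,fast++
slow=9 fast=14: a[fast]=13=a[slow] dup, fast++

slow=9, fast=15, prefix=[1, 2, 3, 4, 5, 6, 7, 12, 13]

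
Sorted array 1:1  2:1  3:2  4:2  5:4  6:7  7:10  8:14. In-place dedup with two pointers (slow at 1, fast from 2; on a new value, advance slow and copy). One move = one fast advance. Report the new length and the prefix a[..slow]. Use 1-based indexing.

length 6; prefix = [1, 2, 4, 7, 10, 14]

slow=1 fast=2: a[fast]=1=a[slow] dup, fast++
slow=1 fast=3: a[fast]=2≠a[slow]=1 write a[2]=2, slow++,fast++
slow=2 fast=4: a[fast]=2=a[slow] dup, fast++
slow=2 fast=5: a[fast]=4≠a[slow]=2 write a[3]=4, slow++,fast++
slow=3 fast=6: a[fast]=7≠a[slow]=4 write a[4]=7, slow++,fast++
slow=4 fast=7: a[fast]=10≠a[slow]=7 write a[5]=10, slow++,fast++
slow=5 fast=8: a[fast]=14≠a[slow]=10 write a[6]=14, slow++,fast++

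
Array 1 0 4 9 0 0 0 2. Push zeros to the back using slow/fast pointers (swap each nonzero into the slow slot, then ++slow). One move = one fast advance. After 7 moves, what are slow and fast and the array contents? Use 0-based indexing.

slow=0 fast=0: a[fast]=1≠0 swap→a[0]=1, slow++,fast++
slow=1 fast=1: a[fast]=0, fast++
slow=1 fast=2: a[fast]=4≠0 swap→a[1]=4, slow++,fast++
slow=2 fast=3: a[fast]=9≠0 swap→a[2]=9, slow++,fast++
slow=3 fast=4: a[fast]=0, fast++
slow=3 fast=5: a[fast]=0, fast++
slow=3 fast=6: a[fast]=0, fast++

slow=3, fast=7, a=[1, 4, 9, 0, 0, 0, 0, 2]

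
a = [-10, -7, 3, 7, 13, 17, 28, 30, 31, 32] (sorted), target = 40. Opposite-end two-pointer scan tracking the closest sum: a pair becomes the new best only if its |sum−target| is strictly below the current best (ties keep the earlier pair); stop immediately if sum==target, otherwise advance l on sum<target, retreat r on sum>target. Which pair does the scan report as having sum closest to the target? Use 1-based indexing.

[1,10] -10+32=22 d=18 * → l++
[2,10] -7+32=25 d=15 * → l++
[3,10] 3+32=35 d=5 * → l++
[4,10] 7+32=39 d=1 * → l++
[5,10] 13+32=45 d=5 → r--
[5,9] 13+31=44 d=4 → r--
[5,8] 13+30=43 d=3 → r--
[5,7] 13+28=41 d=1 → r--
[5,6] 13+17=30 d=10 → l++

pair (7, 32) with sum 39 (|Δ|=1)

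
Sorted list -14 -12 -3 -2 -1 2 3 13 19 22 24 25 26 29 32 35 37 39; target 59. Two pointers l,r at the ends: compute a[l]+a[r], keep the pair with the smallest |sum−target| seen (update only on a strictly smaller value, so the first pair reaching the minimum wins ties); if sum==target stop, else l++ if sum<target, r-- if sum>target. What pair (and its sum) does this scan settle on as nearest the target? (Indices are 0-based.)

pair (22, 37) with sum 59 (|Δ|=0)

l=0 r=17: -14+39=25 d=34 *, l++
l=1 r=17: -12+39=27 d=32 *, l++
l=2 r=17: -3+39=36 d=23 *, l++
l=3 r=17: -2+39=37 d=22 *, l++
l=4 r=17: -1+39=38 d=21 *, l++
l=5 r=17: 2+39=41 d=18 *, l++
l=6 r=17: 3+39=42 d=17 *, l++
l=7 r=17: 13+39=52 d=7 *, l++
l=8 r=17: 19+39=58 d=1 *, l++
l=9 r=17: 22+39=61 d=2, r--
l=9 r=16: 22+37=59 d=0 *, stop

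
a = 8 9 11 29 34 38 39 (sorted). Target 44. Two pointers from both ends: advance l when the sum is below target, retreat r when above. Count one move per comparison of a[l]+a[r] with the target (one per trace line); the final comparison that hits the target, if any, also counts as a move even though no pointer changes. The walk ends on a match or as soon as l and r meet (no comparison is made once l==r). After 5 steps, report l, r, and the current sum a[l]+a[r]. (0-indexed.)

l=2, r=3, sum=40

l=0 r=6: 8+39=47 >44, r--
l=0 r=5: 8+38=46 >44, r--
l=0 r=4: 8+34=42 <44, l++
l=1 r=4: 9+34=43 <44, l++
l=2 r=4: 11+34=45 >44, r--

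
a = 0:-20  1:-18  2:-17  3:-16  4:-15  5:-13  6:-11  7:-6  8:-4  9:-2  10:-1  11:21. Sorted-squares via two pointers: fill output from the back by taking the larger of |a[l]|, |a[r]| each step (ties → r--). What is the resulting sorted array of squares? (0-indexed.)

l=0 r=11: |-20|<=|21| out[11]=441, r--
l=0 r=10: |-20|>|-1| out[10]=400, l++
l=1 r=10: |-18|>|-1| out[9]=324, l++
l=2 r=10: |-17|>|-1| out[8]=289, l++
l=3 r=10: |-16|>|-1| out[7]=256, l++
l=4 r=10: |-15|>|-1| out[6]=225, l++
l=5 r=10: |-13|>|-1| out[5]=169, l++
l=6 r=10: |-11|>|-1| out[4]=121, l++
l=7 r=10: |-6|>|-1| out[3]=36, l++
l=8 r=10: |-4|>|-1| out[2]=16, l++
l=9 r=10: |-2|>|-1| out[1]=4, l++
l=10 r=10: |-1|<=|-1| out[0]=1, r--

[1, 4, 16, 36, 121, 169, 225, 256, 289, 324, 400, 441]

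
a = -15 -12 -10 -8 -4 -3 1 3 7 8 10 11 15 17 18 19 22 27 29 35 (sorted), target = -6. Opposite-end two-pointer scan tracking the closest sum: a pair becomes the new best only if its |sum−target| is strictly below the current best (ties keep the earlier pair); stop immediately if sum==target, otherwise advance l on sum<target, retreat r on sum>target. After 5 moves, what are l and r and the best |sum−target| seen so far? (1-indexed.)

l=1, r=15, best |Δ|=10

l=1 r=20: -15+35=20 d=26 *, r--
l=1 r=19: -15+29=14 d=20 *, r--
l=1 r=18: -15+27=12 d=18 *, r--
l=1 r=17: -15+22=7 d=13 *, r--
l=1 r=16: -15+19=4 d=10 *, r--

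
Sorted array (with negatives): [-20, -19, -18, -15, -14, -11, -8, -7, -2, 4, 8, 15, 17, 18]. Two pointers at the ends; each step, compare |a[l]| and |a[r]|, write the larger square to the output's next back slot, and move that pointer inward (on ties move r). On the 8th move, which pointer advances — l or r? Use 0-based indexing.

l=0 r=13: |-20|>|18| out[13]=400, l++
l=1 r=13: |-19|>|18| out[12]=361, l++
l=2 r=13: |-18|<=|18| out[11]=324, r--
l=2 r=12: |-18|>|17| out[10]=324, l++
l=3 r=12: |-15|<=|17| out[9]=289, r--
l=3 r=11: |-15|<=|15| out[8]=225, r--
l=3 r=10: |-15|>|8| out[7]=225, l++
l=4 r=10: |-14|>|8| out[6]=196, l++

l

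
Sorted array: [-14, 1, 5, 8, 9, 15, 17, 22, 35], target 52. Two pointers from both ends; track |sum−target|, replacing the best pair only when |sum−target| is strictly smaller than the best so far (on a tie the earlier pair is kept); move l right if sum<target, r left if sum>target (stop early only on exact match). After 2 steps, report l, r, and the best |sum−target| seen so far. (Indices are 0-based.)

l=2, r=8, best |Δ|=16

[0,8] -14+35=21 d=31 * → l++
[1,8] 1+35=36 d=16 * → l++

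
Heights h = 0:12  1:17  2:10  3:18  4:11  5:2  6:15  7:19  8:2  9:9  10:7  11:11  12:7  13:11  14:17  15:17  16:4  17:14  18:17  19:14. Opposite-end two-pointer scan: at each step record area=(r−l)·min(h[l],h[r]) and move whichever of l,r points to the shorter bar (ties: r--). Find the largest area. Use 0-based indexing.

max area = 289

l=0 r=19: min(12,14)*19=228 best=228 *, l++
l=1 r=19: min(17,14)*18=252 best=252 *, r--
l=1 r=18: min(17,17)*17=289 best=289 *, r--
l=1 r=17: min(17,14)*16=224 best=289, r--
l=1 r=16: min(17,4)*15=60 best=289, r--
l=1 r=15: min(17,17)*14=238 best=289, r--
l=1 r=14: min(17,17)*13=221 best=289, r--
l=1 r=13: min(17,11)*12=132 best=289, r--
l=1 r=12: min(17,7)*11=77 best=289, r--
l=1 r=11: min(17,11)*10=110 best=289, r--
l=1 r=10: min(17,7)*9=63 best=289, r--
l=1 r=9: min(17,9)*8=72 best=289, r--
l=1 r=8: min(17,2)*7=14 best=289, r--
l=1 r=7: min(17,19)*6=102 best=289, l++
l=2 r=7: min(10,19)*5=50 best=289, l++
l=3 r=7: min(18,19)*4=72 best=289, l++
l=4 r=7: min(11,19)*3=33 best=289, l++
l=5 r=7: min(2,19)*2=4 best=289, l++
l=6 r=7: min(15,19)*1=15 best=289, l++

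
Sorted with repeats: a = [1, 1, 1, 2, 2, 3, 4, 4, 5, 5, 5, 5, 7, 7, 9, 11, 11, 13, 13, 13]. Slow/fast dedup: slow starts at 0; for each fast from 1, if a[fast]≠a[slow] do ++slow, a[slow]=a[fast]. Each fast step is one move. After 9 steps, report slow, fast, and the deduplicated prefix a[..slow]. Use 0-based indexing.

slow=0 fast=1: a[fast]=1=a[slow] dup, fast++
slow=0 fast=2: a[fast]=1=a[slow] dup, fast++
slow=0 fast=3: a[fast]=2≠a[slow]=1 write a[1]=2, slow++,fast++
slow=1 fast=4: a[fast]=2=a[slow] dup, fast++
slow=1 fast=5: a[fast]=3≠a[slow]=2 write a[2]=3, slow++,fast++
slow=2 fast=6: a[fast]=4≠a[slow]=3 write a[3]=4, slow++,fast++
slow=3 fast=7: a[fast]=4=a[slow] dup, fast++
slow=3 fast=8: a[fast]=5≠a[slow]=4 write a[4]=5, slow++,fast++
slow=4 fast=9: a[fast]=5=a[slow] dup, fast++

slow=4, fast=10, prefix=[1, 2, 3, 4, 5]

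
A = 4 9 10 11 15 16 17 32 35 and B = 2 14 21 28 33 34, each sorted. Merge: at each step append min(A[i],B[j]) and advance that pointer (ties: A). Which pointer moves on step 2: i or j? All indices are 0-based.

i=0 j=0: A[i]=4>B[j]=2 take 2, j++
i=0 j=1: A[i]=4<=B[j]=14 take 4, i++

i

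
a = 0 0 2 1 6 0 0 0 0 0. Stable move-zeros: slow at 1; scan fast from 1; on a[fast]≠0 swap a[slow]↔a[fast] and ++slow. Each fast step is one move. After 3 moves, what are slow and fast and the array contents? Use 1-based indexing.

slow=2, fast=4, a=[2, 0, 0, 1, 6, 0, 0, 0, 0, 0]

slow=1 fast=1: a[fast]=0, fast++
slow=1 fast=2: a[fast]=0, fast++
slow=1 fast=3: a[fast]=2≠0 swap→a[1]=2, slow++,fast++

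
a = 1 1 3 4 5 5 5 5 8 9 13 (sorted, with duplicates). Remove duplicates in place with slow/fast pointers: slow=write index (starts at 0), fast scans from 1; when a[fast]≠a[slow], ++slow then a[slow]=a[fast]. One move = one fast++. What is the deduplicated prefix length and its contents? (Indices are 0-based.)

(s=0,f=1) a[fast]=1=a[slow] dup → fast++
(s=0,f=2) a[fast]=3≠a[slow]=1 write a[1]=3 → slow++,fast++
(s=1,f=3) a[fast]=4≠a[slow]=3 write a[2]=4 → slow++,fast++
(s=2,f=4) a[fast]=5≠a[slow]=4 write a[3]=5 → slow++,fast++
(s=3,f=5) a[fast]=5=a[slow] dup → fast++
(s=3,f=6) a[fast]=5=a[slow] dup → fast++
(s=3,f=7) a[fast]=5=a[slow] dup → fast++
(s=3,f=8) a[fast]=8≠a[slow]=5 write a[4]=8 → slow++,fast++
(s=4,f=9) a[fast]=9≠a[slow]=8 write a[5]=9 → slow++,fast++
(s=5,f=10) a[fast]=13≠a[slow]=9 write a[6]=13 → slow++,fast++

length 7; prefix = [1, 3, 4, 5, 8, 9, 13]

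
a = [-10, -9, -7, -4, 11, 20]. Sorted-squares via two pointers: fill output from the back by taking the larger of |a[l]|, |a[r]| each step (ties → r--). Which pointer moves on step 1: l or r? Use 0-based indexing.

l=0 r=5: |-10|<=|20| out[5]=400, r--

r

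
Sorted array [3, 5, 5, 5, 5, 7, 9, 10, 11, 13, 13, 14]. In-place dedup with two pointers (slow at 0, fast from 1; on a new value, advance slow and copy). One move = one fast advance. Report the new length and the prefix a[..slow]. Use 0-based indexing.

length 8; prefix = [3, 5, 7, 9, 10, 11, 13, 14]

slow=0 fast=1: a[fast]=5≠a[slow]=3 write a[1]=5, slow++,fast++
slow=1 fast=2: a[fast]=5=a[slow] dup, fast++
slow=1 fast=3: a[fast]=5=a[slow] dup, fast++
slow=1 fast=4: a[fast]=5=a[slow] dup, fast++
slow=1 fast=5: a[fast]=7≠a[slow]=5 write a[2]=7, slow++,fast++
slow=2 fast=6: a[fast]=9≠a[slow]=7 write a[3]=9, slow++,fast++
slow=3 fast=7: a[fast]=10≠a[slow]=9 write a[4]=10, slow++,fast++
slow=4 fast=8: a[fast]=11≠a[slow]=10 write a[5]=11, slow++,fast++
slow=5 fast=9: a[fast]=13≠a[slow]=11 write a[6]=13, slow++,fast++
slow=6 fast=10: a[fast]=13=a[slow] dup, fast++
slow=6 fast=11: a[fast]=14≠a[slow]=13 write a[7]=14, slow++,fast++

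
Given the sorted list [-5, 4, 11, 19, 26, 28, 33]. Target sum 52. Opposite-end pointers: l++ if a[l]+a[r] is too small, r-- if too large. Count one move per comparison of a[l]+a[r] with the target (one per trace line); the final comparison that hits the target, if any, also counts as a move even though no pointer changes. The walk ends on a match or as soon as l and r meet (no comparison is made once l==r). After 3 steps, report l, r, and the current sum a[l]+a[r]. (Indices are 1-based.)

l=4, r=7, sum=52

l=1 r=7: -5+33=28 <52, l++
l=2 r=7: 4+33=37 <52, l++
l=3 r=7: 11+33=44 <52, l++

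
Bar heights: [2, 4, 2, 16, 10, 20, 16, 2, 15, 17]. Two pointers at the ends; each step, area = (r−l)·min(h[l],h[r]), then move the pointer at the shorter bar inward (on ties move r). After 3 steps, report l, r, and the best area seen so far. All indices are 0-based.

l=0 r=9: min(2,17)*9=18 best=18 *, l++
l=1 r=9: min(4,17)*8=32 best=32 *, l++
l=2 r=9: min(2,17)*7=14 best=32, l++

l=3, r=9, best area=32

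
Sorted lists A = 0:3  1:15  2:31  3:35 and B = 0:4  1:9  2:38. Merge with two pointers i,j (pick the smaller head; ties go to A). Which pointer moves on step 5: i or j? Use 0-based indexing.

i=0 j=0: A[i]=3<=B[j]=4 take 3, i++
i=1 j=0: A[i]=15>B[j]=4 take 4, j++
i=1 j=1: A[i]=15>B[j]=9 take 9, j++
i=1 j=2: A[i]=15<=B[j]=38 take 15, i++
i=2 j=2: A[i]=31<=B[j]=38 take 31, i++

i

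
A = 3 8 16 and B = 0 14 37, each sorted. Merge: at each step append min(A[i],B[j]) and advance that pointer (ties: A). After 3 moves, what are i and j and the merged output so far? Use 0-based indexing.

i=2, j=1, merged so far=[0, 3, 8]

[i=0,j=0] A[i]=3>B[j]=0 take 0 → j++
[i=0,j=1] A[i]=3<=B[j]=14 take 3 → i++
[i=1,j=1] A[i]=8<=B[j]=14 take 8 → i++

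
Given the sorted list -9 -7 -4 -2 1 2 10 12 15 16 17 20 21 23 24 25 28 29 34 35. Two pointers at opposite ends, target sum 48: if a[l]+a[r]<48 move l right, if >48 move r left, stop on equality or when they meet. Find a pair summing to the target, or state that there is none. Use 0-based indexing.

l=0 r=19: -9+35=26 <48, l++
l=1 r=19: -7+35=28 <48, l++
l=2 r=19: -4+35=31 <48, l++
l=3 r=19: -2+35=33 <48, l++
l=4 r=19: 1+35=36 <48, l++
l=5 r=19: 2+35=37 <48, l++
l=6 r=19: 10+35=45 <48, l++
l=7 r=19: 12+35=47 <48, l++
l=8 r=19: 15+35=50 >48, r--
l=8 r=18: 15+34=49 >48, r--
l=8 r=17: 15+29=44 <48, l++
l=9 r=17: 16+29=45 <48, l++
l=10 r=17: 17+29=46 <48, l++
l=11 r=17: 20+29=49 >48, r--
l=11 r=16: 20+28=48, found

(20, 28)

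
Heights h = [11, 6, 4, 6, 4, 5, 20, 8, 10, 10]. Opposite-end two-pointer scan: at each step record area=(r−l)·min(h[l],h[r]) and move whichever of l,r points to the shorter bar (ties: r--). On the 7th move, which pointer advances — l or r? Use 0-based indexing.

l=0 r=9: min(11,10)*9=90 best=90 *, r--
l=0 r=8: min(11,10)*8=80 best=90, r--
l=0 r=7: min(11,8)*7=56 best=90, r--
l=0 r=6: min(11,20)*6=66 best=90, l++
l=1 r=6: min(6,20)*5=30 best=90, l++
l=2 r=6: min(4,20)*4=16 best=90, l++
l=3 r=6: min(6,20)*3=18 best=90, l++

l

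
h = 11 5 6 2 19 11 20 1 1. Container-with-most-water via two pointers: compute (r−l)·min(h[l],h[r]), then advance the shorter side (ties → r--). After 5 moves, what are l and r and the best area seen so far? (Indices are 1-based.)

l=1 r=9: min(11,1)*8=8 best=8 *, r--
l=1 r=8: min(11,1)*7=7 best=8, r--
l=1 r=7: min(11,20)*6=66 best=66 *, l++
l=2 r=7: min(5,20)*5=25 best=66, l++
l=3 r=7: min(6,20)*4=24 best=66, l++

l=4, r=7, best area=66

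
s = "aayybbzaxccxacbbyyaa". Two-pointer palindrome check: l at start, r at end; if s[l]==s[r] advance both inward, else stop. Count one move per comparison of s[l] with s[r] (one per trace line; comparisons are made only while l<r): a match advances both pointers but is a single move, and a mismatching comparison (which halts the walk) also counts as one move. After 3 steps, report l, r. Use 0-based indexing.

l=3, r=16

l=0 r=19: 'a'=='a', l++,r--
l=1 r=18: 'a'=='a', l++,r--
l=2 r=17: 'y'=='y', l++,r--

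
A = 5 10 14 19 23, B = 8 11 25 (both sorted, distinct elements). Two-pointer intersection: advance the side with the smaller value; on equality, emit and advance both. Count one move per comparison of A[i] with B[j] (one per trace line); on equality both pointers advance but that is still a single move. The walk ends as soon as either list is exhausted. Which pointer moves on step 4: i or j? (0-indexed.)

j

[i=0,j=0] 5<8 → i++
[i=1,j=0] 10>8 → j++
[i=1,j=1] 10<11 → i++
[i=2,j=1] 14>11 → j++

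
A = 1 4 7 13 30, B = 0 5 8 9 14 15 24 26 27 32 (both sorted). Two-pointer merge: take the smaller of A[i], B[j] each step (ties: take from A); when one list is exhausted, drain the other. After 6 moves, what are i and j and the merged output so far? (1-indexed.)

[i=1,j=1] A[i]=1>B[j]=0 take 0 → j++
[i=1,j=2] A[i]=1<=B[j]=5 take 1 → i++
[i=2,j=2] A[i]=4<=B[j]=5 take 4 → i++
[i=3,j=2] A[i]=7>B[j]=5 take 5 → j++
[i=3,j=3] A[i]=7<=B[j]=8 take 7 → i++
[i=4,j=3] A[i]=13>B[j]=8 take 8 → j++

i=4, j=4, merged so far=[0, 1, 4, 5, 7, 8]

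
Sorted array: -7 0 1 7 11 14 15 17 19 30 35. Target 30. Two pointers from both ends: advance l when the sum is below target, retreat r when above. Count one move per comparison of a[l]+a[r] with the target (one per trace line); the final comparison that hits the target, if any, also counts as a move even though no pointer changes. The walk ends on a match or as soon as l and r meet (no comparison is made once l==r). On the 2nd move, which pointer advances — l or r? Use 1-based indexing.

[1,11] -7+35=28 <30 → l++
[2,11] 0+35=35 >30 → r--

r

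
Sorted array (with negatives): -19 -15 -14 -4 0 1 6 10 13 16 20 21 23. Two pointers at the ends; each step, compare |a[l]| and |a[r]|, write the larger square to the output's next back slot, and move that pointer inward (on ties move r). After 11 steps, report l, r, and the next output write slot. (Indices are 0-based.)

l=4, r=5, next write slot=1

[0,12] |-19|<=|23| out[12]=529 → r--
[0,11] |-19|<=|21| out[11]=441 → r--
[0,10] |-19|<=|20| out[10]=400 → r--
[0,9] |-19|>|16| out[9]=361 → l++
[1,9] |-15|<=|16| out[8]=256 → r--
[1,8] |-15|>|13| out[7]=225 → l++
[2,8] |-14|>|13| out[6]=196 → l++
[3,8] |-4|<=|13| out[5]=169 → r--
[3,7] |-4|<=|10| out[4]=100 → r--
[3,6] |-4|<=|6| out[3]=36 → r--
[3,5] |-4|>|1| out[2]=16 → l++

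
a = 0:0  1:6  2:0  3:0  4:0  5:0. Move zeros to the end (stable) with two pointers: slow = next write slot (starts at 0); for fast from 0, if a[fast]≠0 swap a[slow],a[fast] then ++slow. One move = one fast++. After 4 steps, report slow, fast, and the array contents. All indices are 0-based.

slow=0 fast=0: a[fast]=0, fast++
slow=0 fast=1: a[fast]=6≠0 swap→a[0]=6, slow++,fast++
slow=1 fast=2: a[fast]=0, fast++
slow=1 fast=3: a[fast]=0, fast++

slow=1, fast=4, a=[6, 0, 0, 0, 0, 0]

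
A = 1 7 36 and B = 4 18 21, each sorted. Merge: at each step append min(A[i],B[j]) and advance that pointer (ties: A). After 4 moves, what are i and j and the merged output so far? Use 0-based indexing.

i=2, j=2, merged so far=[1, 4, 7, 18]

i=0 j=0: A[i]=1<=B[j]=4 take 1, i++
i=1 j=0: A[i]=7>B[j]=4 take 4, j++
i=1 j=1: A[i]=7<=B[j]=18 take 7, i++
i=2 j=1: A[i]=36>B[j]=18 take 18, j++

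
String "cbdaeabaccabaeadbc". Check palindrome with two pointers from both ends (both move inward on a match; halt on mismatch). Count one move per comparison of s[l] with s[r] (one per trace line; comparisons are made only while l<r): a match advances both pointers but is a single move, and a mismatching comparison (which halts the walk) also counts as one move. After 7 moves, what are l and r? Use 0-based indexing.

l=7, r=10

[0,17] 'c'=='c' → l++,r--
[1,16] 'b'=='b' → l++,r--
[2,15] 'd'=='d' → l++,r--
[3,14] 'a'=='a' → l++,r--
[4,13] 'e'=='e' → l++,r--
[5,12] 'a'=='a' → l++,r--
[6,11] 'b'=='b' → l++,r--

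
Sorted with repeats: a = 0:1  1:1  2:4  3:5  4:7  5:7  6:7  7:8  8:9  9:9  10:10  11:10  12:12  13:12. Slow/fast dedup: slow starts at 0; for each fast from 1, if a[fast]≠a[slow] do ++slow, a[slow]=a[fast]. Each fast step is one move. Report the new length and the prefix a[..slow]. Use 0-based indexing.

length 8; prefix = [1, 4, 5, 7, 8, 9, 10, 12]

slow=0 fast=1: a[fast]=1=a[slow] dup, fast++
slow=0 fast=2: a[fast]=4≠a[slow]=1 write a[1]=4, slow++,fast++
slow=1 fast=3: a[fast]=5≠a[slow]=4 write a[2]=5, slow++,fast++
slow=2 fast=4: a[fast]=7≠a[slow]=5 write a[3]=7, slow++,fast++
slow=3 fast=5: a[fast]=7=a[slow] dup, fast++
slow=3 fast=6: a[fast]=7=a[slow] dup, fast++
slow=3 fast=7: a[fast]=8≠a[slow]=7 write a[4]=8, slow++,fast++
slow=4 fast=8: a[fast]=9≠a[slow]=8 write a[5]=9, slow++,fast++
slow=5 fast=9: a[fast]=9=a[slow] dup, fast++
slow=5 fast=10: a[fast]=10≠a[slow]=9 write a[6]=10, slow++,fast++
slow=6 fast=11: a[fast]=10=a[slow] dup, fast++
slow=6 fast=12: a[fast]=12≠a[slow]=10 write a[7]=12, slow++,fast++
slow=7 fast=13: a[fast]=12=a[slow] dup, fast++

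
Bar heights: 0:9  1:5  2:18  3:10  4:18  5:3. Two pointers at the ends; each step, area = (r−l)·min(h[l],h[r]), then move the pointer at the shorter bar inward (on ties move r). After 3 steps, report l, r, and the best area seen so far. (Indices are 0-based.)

l=0 r=5: min(9,3)*5=15 best=15 *, r--
l=0 r=4: min(9,18)*4=36 best=36 *, l++
l=1 r=4: min(5,18)*3=15 best=36, l++

l=2, r=4, best area=36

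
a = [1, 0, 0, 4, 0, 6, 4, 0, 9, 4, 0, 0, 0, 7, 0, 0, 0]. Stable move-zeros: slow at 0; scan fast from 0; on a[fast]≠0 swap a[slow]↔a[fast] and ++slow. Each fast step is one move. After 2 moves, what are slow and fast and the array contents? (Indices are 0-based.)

(s=0,f=0) a[fast]=1≠0 swap→a[0]=1 → slow++,fast++
(s=1,f=1) a[fast]=0 → fast++

slow=1, fast=2, a=[1, 0, 0, 4, 0, 6, 4, 0, 9, 4, 0, 0, 0, 7, 0, 0, 0]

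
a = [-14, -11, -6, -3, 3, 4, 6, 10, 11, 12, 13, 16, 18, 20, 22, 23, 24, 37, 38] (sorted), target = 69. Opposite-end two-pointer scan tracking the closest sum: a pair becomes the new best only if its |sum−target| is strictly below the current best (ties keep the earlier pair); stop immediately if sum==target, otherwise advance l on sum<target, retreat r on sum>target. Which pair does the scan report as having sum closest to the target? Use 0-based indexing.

l=0 r=18: -14+38=24 d=45 *, l++
l=1 r=18: -11+38=27 d=42 *, l++
l=2 r=18: -6+38=32 d=37 *, l++
l=3 r=18: -3+38=35 d=34 *, l++
l=4 r=18: 3+38=41 d=28 *, l++
l=5 r=18: 4+38=42 d=27 *, l++
l=6 r=18: 6+38=44 d=25 *, l++
l=7 r=18: 10+38=48 d=21 *, l++
l=8 r=18: 11+38=49 d=20 *, l++
l=9 r=18: 12+38=50 d=19 *, l++
l=10 r=18: 13+38=51 d=18 *, l++
l=11 r=18: 16+38=54 d=15 *, l++
l=12 r=18: 18+38=56 d=13 *, l++
l=13 r=18: 20+38=58 d=11 *, l++
l=14 r=18: 22+38=60 d=9 *, l++
l=15 r=18: 23+38=61 d=8 *, l++
l=16 r=18: 24+38=62 d=7 *, l++
l=17 r=18: 37+38=75 d=6 *, r--

pair (37, 38) with sum 75 (|Δ|=6)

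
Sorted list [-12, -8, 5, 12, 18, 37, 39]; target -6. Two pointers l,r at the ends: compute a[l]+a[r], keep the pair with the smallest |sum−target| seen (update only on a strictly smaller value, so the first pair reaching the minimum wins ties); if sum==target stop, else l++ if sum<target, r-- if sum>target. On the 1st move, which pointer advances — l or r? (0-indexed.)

[0,6] -12+39=27 d=33 * → r--

r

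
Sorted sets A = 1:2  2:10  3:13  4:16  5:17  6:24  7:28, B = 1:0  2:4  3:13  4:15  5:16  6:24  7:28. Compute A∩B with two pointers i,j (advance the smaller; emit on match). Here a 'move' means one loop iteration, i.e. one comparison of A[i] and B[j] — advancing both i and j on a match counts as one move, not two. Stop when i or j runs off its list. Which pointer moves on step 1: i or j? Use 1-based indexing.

i=1 j=1: 2>0, j++

j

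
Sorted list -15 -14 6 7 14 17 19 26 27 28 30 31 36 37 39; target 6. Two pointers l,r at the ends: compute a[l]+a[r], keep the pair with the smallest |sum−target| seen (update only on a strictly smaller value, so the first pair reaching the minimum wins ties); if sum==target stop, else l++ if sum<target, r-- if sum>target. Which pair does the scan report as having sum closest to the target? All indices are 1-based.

pair (-14, 19) with sum 5 (|Δ|=1)

l=1 r=15: -15+39=24 d=18 *, r--
l=1 r=14: -15+37=22 d=16 *, r--
l=1 r=13: -15+36=21 d=15 *, r--
l=1 r=12: -15+31=16 d=10 *, r--
l=1 r=11: -15+30=15 d=9 *, r--
l=1 r=10: -15+28=13 d=7 *, r--
l=1 r=9: -15+27=12 d=6 *, r--
l=1 r=8: -15+26=11 d=5 *, r--
l=1 r=7: -15+19=4 d=2 *, l++
l=2 r=7: -14+19=5 d=1 *, l++
l=3 r=7: 6+19=25 d=19, r--
l=3 r=6: 6+17=23 d=17, r--
l=3 r=5: 6+14=20 d=14, r--
l=3 r=4: 6+7=13 d=7, r--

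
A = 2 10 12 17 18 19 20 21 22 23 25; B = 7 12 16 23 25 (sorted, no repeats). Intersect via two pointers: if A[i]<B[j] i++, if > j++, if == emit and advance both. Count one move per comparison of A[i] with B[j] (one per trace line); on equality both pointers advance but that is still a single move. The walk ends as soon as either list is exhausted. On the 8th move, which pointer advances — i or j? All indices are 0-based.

i=0 j=0: 2<7, i++
i=1 j=0: 10>7, j++
i=1 j=1: 10<12, i++
i=2 j=1: 12==12 emit, i++,j++
i=3 j=2: 17>16, j++
i=3 j=3: 17<23, i++
i=4 j=3: 18<23, i++
i=5 j=3: 19<23, i++

i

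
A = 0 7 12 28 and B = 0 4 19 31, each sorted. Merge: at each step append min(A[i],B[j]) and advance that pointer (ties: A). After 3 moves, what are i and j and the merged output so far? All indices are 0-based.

i=0 j=0: A[i]=0<=B[j]=0 take 0, i++
i=1 j=0: A[i]=7>B[j]=0 take 0, j++
i=1 j=1: A[i]=7>B[j]=4 take 4, j++

i=1, j=2, merged so far=[0, 0, 4]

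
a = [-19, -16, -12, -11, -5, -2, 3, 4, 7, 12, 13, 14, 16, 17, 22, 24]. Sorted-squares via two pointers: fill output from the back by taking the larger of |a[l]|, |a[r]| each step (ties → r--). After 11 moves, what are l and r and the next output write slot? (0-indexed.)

l=0 r=15: |-19|<=|24| out[15]=576, r--
l=0 r=14: |-19|<=|22| out[14]=484, r--
l=0 r=13: |-19|>|17| out[13]=361, l++
l=1 r=13: |-16|<=|17| out[12]=289, r--
l=1 r=12: |-16|<=|16| out[11]=256, r--
l=1 r=11: |-16|>|14| out[10]=256, l++
l=2 r=11: |-12|<=|14| out[9]=196, r--
l=2 r=10: |-12|<=|13| out[8]=169, r--
l=2 r=9: |-12|<=|12| out[7]=144, r--
l=2 r=8: |-12|>|7| out[6]=144, l++
l=3 r=8: |-11|>|7| out[5]=121, l++

l=4, r=8, next write slot=4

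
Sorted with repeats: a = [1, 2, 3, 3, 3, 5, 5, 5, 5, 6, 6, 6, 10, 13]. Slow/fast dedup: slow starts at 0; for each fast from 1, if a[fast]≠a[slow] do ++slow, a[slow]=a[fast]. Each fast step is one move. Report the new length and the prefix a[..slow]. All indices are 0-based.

length 7; prefix = [1, 2, 3, 5, 6, 10, 13]

(s=0,f=1) a[fast]=2≠a[slow]=1 write a[1]=2 → slow++,fast++
(s=1,f=2) a[fast]=3≠a[slow]=2 write a[2]=3 → slow++,fast++
(s=2,f=3) a[fast]=3=a[slow] dup → fast++
(s=2,f=4) a[fast]=3=a[slow] dup → fast++
(s=2,f=5) a[fast]=5≠a[slow]=3 write a[3]=5 → slow++,fast++
(s=3,f=6) a[fast]=5=a[slow] dup → fast++
(s=3,f=7) a[fast]=5=a[slow] dup → fast++
(s=3,f=8) a[fast]=5=a[slow] dup → fast++
(s=3,f=9) a[fast]=6≠a[slow]=5 write a[4]=6 → slow++,fast++
(s=4,f=10) a[fast]=6=a[slow] dup → fast++
(s=4,f=11) a[fast]=6=a[slow] dup → fast++
(s=4,f=12) a[fast]=10≠a[slow]=6 write a[5]=10 → slow++,fast++
(s=5,f=13) a[fast]=13≠a[slow]=10 write a[6]=13 → slow++,fast++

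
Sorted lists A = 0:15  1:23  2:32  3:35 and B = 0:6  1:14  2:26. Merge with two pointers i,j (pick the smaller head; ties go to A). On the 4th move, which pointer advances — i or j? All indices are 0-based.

i

i=0 j=0: A[i]=15>B[j]=6 take 6, j++
i=0 j=1: A[i]=15>B[j]=14 take 14, j++
i=0 j=2: A[i]=15<=B[j]=26 take 15, i++
i=1 j=2: A[i]=23<=B[j]=26 take 23, i++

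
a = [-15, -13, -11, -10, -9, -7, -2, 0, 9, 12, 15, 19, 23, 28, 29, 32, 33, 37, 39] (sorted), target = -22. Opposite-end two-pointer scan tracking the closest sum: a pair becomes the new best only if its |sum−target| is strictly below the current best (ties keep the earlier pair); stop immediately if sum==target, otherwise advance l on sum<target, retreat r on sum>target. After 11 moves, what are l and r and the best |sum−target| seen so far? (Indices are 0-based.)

l=0, r=7, best |Δ|=16

[0,18] -15+39=24 d=46 * → r--
[0,17] -15+37=22 d=44 * → r--
[0,16] -15+33=18 d=40 * → r--
[0,15] -15+32=17 d=39 * → r--
[0,14] -15+29=14 d=36 * → r--
[0,13] -15+28=13 d=35 * → r--
[0,12] -15+23=8 d=30 * → r--
[0,11] -15+19=4 d=26 * → r--
[0,10] -15+15=0 d=22 * → r--
[0,9] -15+12=-3 d=19 * → r--
[0,8] -15+9=-6 d=16 * → r--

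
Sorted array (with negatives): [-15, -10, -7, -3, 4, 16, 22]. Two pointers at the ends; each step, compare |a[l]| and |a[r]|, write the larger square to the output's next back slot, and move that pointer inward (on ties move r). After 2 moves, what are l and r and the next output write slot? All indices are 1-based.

[1,7] |-15|<=|22| out[7]=484 → r--
[1,6] |-15|<=|16| out[6]=256 → r--

l=1, r=5, next write slot=5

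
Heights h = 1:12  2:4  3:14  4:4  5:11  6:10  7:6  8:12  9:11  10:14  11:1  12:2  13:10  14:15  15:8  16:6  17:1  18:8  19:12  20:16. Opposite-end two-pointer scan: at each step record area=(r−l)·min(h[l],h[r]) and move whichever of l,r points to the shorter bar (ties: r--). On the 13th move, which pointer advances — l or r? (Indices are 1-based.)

l=1 r=20: min(12,16)*19=228 best=228 *, l++
l=2 r=20: min(4,16)*18=72 best=228, l++
l=3 r=20: min(14,16)*17=238 best=238 *, l++
l=4 r=20: min(4,16)*16=64 best=238, l++
l=5 r=20: min(11,16)*15=165 best=238, l++
l=6 r=20: min(10,16)*14=140 best=238, l++
l=7 r=20: min(6,16)*13=78 best=238, l++
l=8 r=20: min(12,16)*12=144 best=238, l++
l=9 r=20: min(11,16)*11=121 best=238, l++
l=10 r=20: min(14,16)*10=140 best=238, l++
l=11 r=20: min(1,16)*9=9 best=238, l++
l=12 r=20: min(2,16)*8=16 best=238, l++
l=13 r=20: min(10,16)*7=70 best=238, l++

l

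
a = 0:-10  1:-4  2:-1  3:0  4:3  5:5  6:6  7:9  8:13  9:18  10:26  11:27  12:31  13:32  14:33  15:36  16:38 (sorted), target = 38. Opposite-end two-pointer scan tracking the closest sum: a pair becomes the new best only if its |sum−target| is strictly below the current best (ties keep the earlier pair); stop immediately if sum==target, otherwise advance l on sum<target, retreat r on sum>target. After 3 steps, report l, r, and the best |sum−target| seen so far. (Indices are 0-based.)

l=0 r=16: -10+38=28 d=10 *, l++
l=1 r=16: -4+38=34 d=4 *, l++
l=2 r=16: -1+38=37 d=1 *, l++

l=3, r=16, best |Δ|=1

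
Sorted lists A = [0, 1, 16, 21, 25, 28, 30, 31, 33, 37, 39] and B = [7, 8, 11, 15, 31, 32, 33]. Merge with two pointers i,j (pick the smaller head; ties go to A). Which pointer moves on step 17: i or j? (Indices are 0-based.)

i

[i=0,j=0] A[i]=0<=B[j]=7 take 0 → i++
[i=1,j=0] A[i]=1<=B[j]=7 take 1 → i++
[i=2,j=0] A[i]=16>B[j]=7 take 7 → j++
[i=2,j=1] A[i]=16>B[j]=8 take 8 → j++
[i=2,j=2] A[i]=16>B[j]=11 take 11 → j++
[i=2,j=3] A[i]=16>B[j]=15 take 15 → j++
[i=2,j=4] A[i]=16<=B[j]=31 take 16 → i++
[i=3,j=4] A[i]=21<=B[j]=31 take 21 → i++
[i=4,j=4] A[i]=25<=B[j]=31 take 25 → i++
[i=5,j=4] A[i]=28<=B[j]=31 take 28 → i++
[i=6,j=4] A[i]=30<=B[j]=31 take 30 → i++
[i=7,j=4] A[i]=31<=B[j]=31 take 31 → i++
[i=8,j=4] A[i]=33>B[j]=31 take 31 → j++
[i=8,j=5] A[i]=33>B[j]=32 take 32 → j++
[i=8,j=6] A[i]=33<=B[j]=33 take 33 → i++
[i=9,j=6] A[i]=37>B[j]=33 take 33 → j++
[i=9,j=7] B done, take A[i]=37 → i++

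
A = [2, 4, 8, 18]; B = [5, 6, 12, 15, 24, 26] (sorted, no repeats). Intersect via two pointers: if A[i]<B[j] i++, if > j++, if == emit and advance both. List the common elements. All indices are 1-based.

i=1 j=1: 2<5, i++
i=2 j=1: 4<5, i++
i=3 j=1: 8>5, j++
i=3 j=2: 8>6, j++
i=3 j=3: 8<12, i++
i=4 j=3: 18>12, j++
i=4 j=4: 18>15, j++
i=4 j=5: 18<24, i++

intersection = []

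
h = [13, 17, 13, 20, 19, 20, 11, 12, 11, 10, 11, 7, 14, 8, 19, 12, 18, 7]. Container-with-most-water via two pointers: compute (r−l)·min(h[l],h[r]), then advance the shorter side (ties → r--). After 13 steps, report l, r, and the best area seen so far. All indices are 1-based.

l=1 r=18: min(13,7)*17=119 best=119 *, r--
l=1 r=17: min(13,18)*16=208 best=208 *, l++
l=2 r=17: min(17,18)*15=255 best=255 *, l++
l=3 r=17: min(13,18)*14=182 best=255, l++
l=4 r=17: min(20,18)*13=234 best=255, r--
l=4 r=16: min(20,12)*12=144 best=255, r--
l=4 r=15: min(20,19)*11=209 best=255, r--
l=4 r=14: min(20,8)*10=80 best=255, r--
l=4 r=13: min(20,14)*9=126 best=255, r--
l=4 r=12: min(20,7)*8=56 best=255, r--
l=4 r=11: min(20,11)*7=77 best=255, r--
l=4 r=10: min(20,10)*6=60 best=255, r--
l=4 r=9: min(20,11)*5=55 best=255, r--

l=4, r=8, best area=255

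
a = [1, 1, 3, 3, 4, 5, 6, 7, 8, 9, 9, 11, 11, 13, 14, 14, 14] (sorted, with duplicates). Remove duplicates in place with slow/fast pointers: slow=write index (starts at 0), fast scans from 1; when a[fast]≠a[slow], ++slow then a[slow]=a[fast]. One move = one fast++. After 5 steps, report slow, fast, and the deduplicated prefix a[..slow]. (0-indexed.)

slow=3, fast=6, prefix=[1, 3, 4, 5]

slow=0 fast=1: a[fast]=1=a[slow] dup, fast++
slow=0 fast=2: a[fast]=3≠a[slow]=1 write a[1]=3, slow++,fast++
slow=1 fast=3: a[fast]=3=a[slow] dup, fast++
slow=1 fast=4: a[fast]=4≠a[slow]=3 write a[2]=4, slow++,fast++
slow=2 fast=5: a[fast]=5≠a[slow]=4 write a[3]=5, slow++,fast++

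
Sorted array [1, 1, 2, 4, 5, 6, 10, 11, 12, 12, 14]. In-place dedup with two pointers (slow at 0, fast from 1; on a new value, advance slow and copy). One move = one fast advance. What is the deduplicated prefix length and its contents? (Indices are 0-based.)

slow=0 fast=1: a[fast]=1=a[slow] dup, fast++
slow=0 fast=2: a[fast]=2≠a[slow]=1 write a[1]=2, slow++,fast++
slow=1 fast=3: a[fast]=4≠a[slow]=2 write a[2]=4, slow++,fast++
slow=2 fast=4: a[fast]=5≠a[slow]=4 write a[3]=5, slow++,fast++
slow=3 fast=5: a[fast]=6≠a[slow]=5 write a[4]=6, slow++,fast++
slow=4 fast=6: a[fast]=10≠a[slow]=6 write a[5]=10, slow++,fast++
slow=5 fast=7: a[fast]=11≠a[slow]=10 write a[6]=11, slow++,fast++
slow=6 fast=8: a[fast]=12≠a[slow]=11 write a[7]=12, slow++,fast++
slow=7 fast=9: a[fast]=12=a[slow] dup, fast++
slow=7 fast=10: a[fast]=14≠a[slow]=12 write a[8]=14, slow++,fast++

length 9; prefix = [1, 2, 4, 5, 6, 10, 11, 12, 14]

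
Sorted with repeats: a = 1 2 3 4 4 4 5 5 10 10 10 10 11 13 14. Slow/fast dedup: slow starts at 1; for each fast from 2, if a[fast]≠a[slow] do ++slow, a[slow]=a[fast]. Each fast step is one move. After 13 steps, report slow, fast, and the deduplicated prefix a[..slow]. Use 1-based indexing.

slow=8, fast=15, prefix=[1, 2, 3, 4, 5, 10, 11, 13]

slow=1 fast=2: a[fast]=2≠a[slow]=1 write a[2]=2, slow++,fast++
slow=2 fast=3: a[fast]=3≠a[slow]=2 write a[3]=3, slow++,fast++
slow=3 fast=4: a[fast]=4≠a[slow]=3 write a[4]=4, slow++,fast++
slow=4 fast=5: a[fast]=4=a[slow] dup, fast++
slow=4 fast=6: a[fast]=4=a[slow] dup, fast++
slow=4 fast=7: a[fast]=5≠a[slow]=4 write a[5]=5, slow++,fast++
slow=5 fast=8: a[fast]=5=a[slow] dup, fast++
slow=5 fast=9: a[fast]=10≠a[slow]=5 write a[6]=10, slow++,fast++
slow=6 fast=10: a[fast]=10=a[slow] dup, fast++
slow=6 fast=11: a[fast]=10=a[slow] dup, fast++
slow=6 fast=12: a[fast]=10=a[slow] dup, fast++
slow=6 fast=13: a[fast]=11≠a[slow]=10 write a[7]=11, slow++,fast++
slow=7 fast=14: a[fast]=13≠a[slow]=11 write a[8]=13, slow++,fast++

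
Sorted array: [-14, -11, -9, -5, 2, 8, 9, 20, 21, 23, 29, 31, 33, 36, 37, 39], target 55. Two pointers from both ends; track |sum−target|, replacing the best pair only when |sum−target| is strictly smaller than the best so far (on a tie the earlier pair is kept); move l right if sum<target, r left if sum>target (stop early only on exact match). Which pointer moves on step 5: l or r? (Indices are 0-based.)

[0,15] -14+39=25 d=30 * → l++
[1,15] -11+39=28 d=27 * → l++
[2,15] -9+39=30 d=25 * → l++
[3,15] -5+39=34 d=21 * → l++
[4,15] 2+39=41 d=14 * → l++

l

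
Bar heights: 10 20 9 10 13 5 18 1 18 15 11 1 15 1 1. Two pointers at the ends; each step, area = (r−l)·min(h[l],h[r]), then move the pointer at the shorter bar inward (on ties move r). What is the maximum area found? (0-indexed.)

max area = 165

[0,14] min(10,1)*14=14 best=14 * → r--
[0,13] min(10,1)*13=13 best=14 → r--
[0,12] min(10,15)*12=120 best=120 * → l++
[1,12] min(20,15)*11=165 best=165 * → r--
[1,11] min(20,1)*10=10 best=165 → r--
[1,10] min(20,11)*9=99 best=165 → r--
[1,9] min(20,15)*8=120 best=165 → r--
[1,8] min(20,18)*7=126 best=165 → r--
[1,7] min(20,1)*6=6 best=165 → r--
[1,6] min(20,18)*5=90 best=165 → r--
[1,5] min(20,5)*4=20 best=165 → r--
[1,4] min(20,13)*3=39 best=165 → r--
[1,3] min(20,10)*2=20 best=165 → r--
[1,2] min(20,9)*1=9 best=165 → r--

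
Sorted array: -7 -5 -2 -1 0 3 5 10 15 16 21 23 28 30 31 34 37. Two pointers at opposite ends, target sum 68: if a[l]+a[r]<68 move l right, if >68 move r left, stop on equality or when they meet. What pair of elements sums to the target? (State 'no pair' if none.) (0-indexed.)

(31, 37)

[0,16] -7+37=30 <68 → l++
[1,16] -5+37=32 <68 → l++
[2,16] -2+37=35 <68 → l++
[3,16] -1+37=36 <68 → l++
[4,16] 0+37=37 <68 → l++
[5,16] 3+37=40 <68 → l++
[6,16] 5+37=42 <68 → l++
[7,16] 10+37=47 <68 → l++
[8,16] 15+37=52 <68 → l++
[9,16] 16+37=53 <68 → l++
[10,16] 21+37=58 <68 → l++
[11,16] 23+37=60 <68 → l++
[12,16] 28+37=65 <68 → l++
[13,16] 30+37=67 <68 → l++
[14,16] 31+37=68 → found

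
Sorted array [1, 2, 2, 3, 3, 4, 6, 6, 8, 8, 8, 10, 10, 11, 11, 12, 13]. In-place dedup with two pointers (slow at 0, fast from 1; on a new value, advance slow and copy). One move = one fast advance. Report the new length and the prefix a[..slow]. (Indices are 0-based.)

length 10; prefix = [1, 2, 3, 4, 6, 8, 10, 11, 12, 13]

slow=0 fast=1: a[fast]=2≠a[slow]=1 write a[1]=2, slow++,fast++
slow=1 fast=2: a[fast]=2=a[slow] dup, fast++
slow=1 fast=3: a[fast]=3≠a[slow]=2 write a[2]=3, slow++,fast++
slow=2 fast=4: a[fast]=3=a[slow] dup, fast++
slow=2 fast=5: a[fast]=4≠a[slow]=3 write a[3]=4, slow++,fast++
slow=3 fast=6: a[fast]=6≠a[slow]=4 write a[4]=6, slow++,fast++
slow=4 fast=7: a[fast]=6=a[slow] dup, fast++
slow=4 fast=8: a[fast]=8≠a[slow]=6 write a[5]=8, slow++,fast++
slow=5 fast=9: a[fast]=8=a[slow] dup, fast++
slow=5 fast=10: a[fast]=8=a[slow] dup, fast++
slow=5 fast=11: a[fast]=10≠a[slow]=8 write a[6]=10, slow++,fast++
slow=6 fast=12: a[fast]=10=a[slow] dup, fast++
slow=6 fast=13: a[fast]=11≠a[slow]=10 write a[7]=11, slow++,fast++
slow=7 fast=14: a[fast]=11=a[slow] dup, fast++
slow=7 fast=15: a[fast]=12≠a[slow]=11 write a[8]=12, slow++,fast++
slow=8 fast=16: a[fast]=13≠a[slow]=12 write a[9]=13, slow++,fast++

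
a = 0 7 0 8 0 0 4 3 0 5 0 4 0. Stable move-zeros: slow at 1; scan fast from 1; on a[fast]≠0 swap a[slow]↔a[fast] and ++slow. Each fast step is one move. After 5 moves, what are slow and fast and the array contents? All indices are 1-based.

slow=3, fast=6, a=[7, 8, 0, 0, 0, 0, 4, 3, 0, 5, 0, 4, 0]

slow=1 fast=1: a[fast]=0, fast++
slow=1 fast=2: a[fast]=7≠0 swap→a[1]=7, slow++,fast++
slow=2 fast=3: a[fast]=0, fast++
slow=2 fast=4: a[fast]=8≠0 swap→a[2]=8, slow++,fast++
slow=3 fast=5: a[fast]=0, fast++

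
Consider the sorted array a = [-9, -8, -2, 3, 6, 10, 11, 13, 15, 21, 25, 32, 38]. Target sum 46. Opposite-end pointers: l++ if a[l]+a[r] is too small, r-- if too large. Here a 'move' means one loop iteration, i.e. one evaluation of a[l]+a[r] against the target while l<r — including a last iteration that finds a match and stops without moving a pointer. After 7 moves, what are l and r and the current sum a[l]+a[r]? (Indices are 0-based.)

l=6, r=11, sum=43

[0,12] -9+38=29 <46 → l++
[1,12] -8+38=30 <46 → l++
[2,12] -2+38=36 <46 → l++
[3,12] 3+38=41 <46 → l++
[4,12] 6+38=44 <46 → l++
[5,12] 10+38=48 >46 → r--
[5,11] 10+32=42 <46 → l++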